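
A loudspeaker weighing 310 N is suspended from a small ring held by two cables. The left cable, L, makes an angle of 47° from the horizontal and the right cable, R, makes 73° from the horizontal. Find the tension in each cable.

T_L = 104.7 N, T_R = 244.1 N

ΣF_x = 0: −T_L·cos47° + T_R·cos73° = 0 → T_R = 2.33264·T_L.
ΣF_y = 0: T_L·sin47° + T_R·sin73° = 310.
Substitute: T_L·(0.731354 + 2.33264·0.956305) = 310 → T_L = 104.657 ≈ 104.7 N.
Then T_R = 2.33264 × 104.657 = 244.1 N.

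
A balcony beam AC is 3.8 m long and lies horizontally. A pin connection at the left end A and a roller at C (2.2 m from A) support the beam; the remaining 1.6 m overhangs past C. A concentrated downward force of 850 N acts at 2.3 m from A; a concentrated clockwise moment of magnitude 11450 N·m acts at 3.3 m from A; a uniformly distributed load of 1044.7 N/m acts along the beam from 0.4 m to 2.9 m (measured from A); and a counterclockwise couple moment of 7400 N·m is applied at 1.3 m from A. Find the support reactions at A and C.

Resultant of the distributed load: 1044.7 × 2.5 = 2611.75 N at 1.65 m from A.
Taking moments about A: C_y·2.2 − 850·2.3 − 11450 − (1044.7·2.5)·1.65 + 7400 = 0 → C_y = 10314.3875/2.2 = 4688.36 ≈ 4688 N.
ΣF_y = 0: A_y + 4688.36 − 850 − 1044.7·2.5 = 0 → A_y = -1227 N.
ΣF_x = 0: no horizontal applied forces, so A_x = 0.

A_x = 0, A_y = -1227 N, C_y = 4688 N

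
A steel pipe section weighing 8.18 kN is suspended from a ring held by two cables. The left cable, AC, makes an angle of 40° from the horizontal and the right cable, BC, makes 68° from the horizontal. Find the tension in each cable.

ΣF_x = 0: −T_AC·cos40° + T_BC·cos68° = 0 → T_BC = 2.04493·T_AC.
ΣF_y = 0: T_AC·sin40° + T_BC·sin68° = 8.18.
Substitute: T_AC·(0.642788 + 2.04493·0.927184) = 8.18 → T_AC = 3.22198 ≈ 3.222 kN.
Then T_BC = 2.04493 × 3.22198 = 6.589 kN.

T_AC = 3.222 kN, T_BC = 6.589 kN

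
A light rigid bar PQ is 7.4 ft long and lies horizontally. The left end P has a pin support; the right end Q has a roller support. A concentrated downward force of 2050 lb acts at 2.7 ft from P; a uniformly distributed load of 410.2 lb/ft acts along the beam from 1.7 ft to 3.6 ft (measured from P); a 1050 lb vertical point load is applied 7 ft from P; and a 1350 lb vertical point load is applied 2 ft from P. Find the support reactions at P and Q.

Resultant of the distributed load: 410.2 × 1.9 = 779.38 lb at 2.65 ft from P.
ΣM about P: Q_y·7.4 − 2050·2.7 − (410.2·1.9)·2.65 − 1050·7 − 1350·2 = 0 → Q_y = 17650.357/7.4 = 2385.18 ≈ 2385 lb.
ΣF_y = 0: P_y + 2385.18 − 2050 − 410.2·1.9 − 1050 − 1350 = 0 → P_y = 2844 lb.
ΣF_x = 0: no horizontal applied forces, so P_x = 0.

P_x = 0, P_y = 2844 lb, Q_y = 2385 lb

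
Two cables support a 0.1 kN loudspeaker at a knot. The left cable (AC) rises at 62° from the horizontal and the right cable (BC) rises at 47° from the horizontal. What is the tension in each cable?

T_AC = 0.07213 kN, T_BC = 0.04965 kN

ΣF_x = 0: −T_AC·cos62° + T_BC·cos47° = 0 → T_BC = 0.688376·T_AC.
ΣF_y = 0: T_AC·sin62° + T_BC·sin47° = 0.1.
Substitute: T_AC·(0.882948 + 0.688376·0.731354) = 0.1 → T_AC = 0.0721295 ≈ 0.07213 kN.
Then T_BC = 0.688376 × 0.0721295 = 0.04965 kN.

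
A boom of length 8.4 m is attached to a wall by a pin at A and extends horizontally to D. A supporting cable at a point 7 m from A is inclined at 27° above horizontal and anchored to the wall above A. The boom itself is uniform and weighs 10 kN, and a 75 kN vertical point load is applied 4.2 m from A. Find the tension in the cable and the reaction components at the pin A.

ΣM about A: T·sin27°·7 − 10·4.2 − 75·4.2 = 0 → T = 357/(7·0.45399) = 112.337 ≈ 112.3 kN.
ΣF_x = 0: A_x − T·cos27° = 0 → A_x = 112.337 × 0.891007 = 100.1 kN.
ΣF_y = 0: A_y + T·sin27° − 10 − 75 = 0 → A_y = 85 − 112.337 × 0.45399 = 34.00 kN.

T = 112.3 kN, A_x = 100.1 kN, A_y = 34.00 kN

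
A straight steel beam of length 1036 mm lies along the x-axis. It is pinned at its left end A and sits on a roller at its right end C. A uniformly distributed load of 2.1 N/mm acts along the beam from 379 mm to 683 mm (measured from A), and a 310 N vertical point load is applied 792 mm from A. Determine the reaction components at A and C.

A_x = 0, A_y = 384.2 N, C_y = 564.2 N

Resultant of the distributed load: 2.1 × 304 = 638.4 N at 531 mm from A.
Moments about A: C_y·1036 − (2.1·304)·531 − 310·792 = 0 → C_y = 584510.4/1036 = 564.199 ≈ 564.2 N.
ΣF_y = 0: A_y + 564.199 − 2.1·304 − 310 = 0 → A_y = 384.2 N.
ΣF_x = 0: no horizontal applied forces, so A_x = 0.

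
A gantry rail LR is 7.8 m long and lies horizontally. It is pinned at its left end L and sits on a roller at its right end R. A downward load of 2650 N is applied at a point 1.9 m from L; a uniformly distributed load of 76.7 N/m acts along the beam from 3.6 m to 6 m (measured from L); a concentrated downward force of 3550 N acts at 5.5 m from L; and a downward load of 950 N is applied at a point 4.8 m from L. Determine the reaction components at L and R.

Resultant of the distributed load: 76.7 × 2.4 = 184.08 N at 4.8 m from L.
Taking moments about L: R_y·7.8 − 2650·1.9 − (76.7·2.4)·4.8 − 3550·5.5 − 950·4.8 = 0 → R_y = 30003.584/7.8 = 3846.61 ≈ 3847 N.
ΣF_y = 0: L_y + 3846.61 − 2650 − 76.7·2.4 − 3550 − 950 = 0 → L_y = 3487 N.
ΣF_x = 0: no horizontal applied forces, so L_x = 0.

L_x = 0, L_y = 3487 N, R_y = 3847 N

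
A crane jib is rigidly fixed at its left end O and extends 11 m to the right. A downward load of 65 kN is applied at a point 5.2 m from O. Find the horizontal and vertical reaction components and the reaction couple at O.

ΣF_x = 0: O_x = 0.
ΣF_y = 0: O_y − 65 = 0 → O_y = 65.00 kN.
ΣM about O: M_O − 65·5.2 = 0 → M_O = 338.0 kN·m.

O_x = 0, O_y = 65.00 kN, M_O = 338.0 kN·m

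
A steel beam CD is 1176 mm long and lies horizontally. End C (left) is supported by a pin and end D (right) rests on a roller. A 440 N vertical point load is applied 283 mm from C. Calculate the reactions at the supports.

C_x = 0, C_y = 334.1 N, D_y = 105.9 N

Moments about C: D_y·1176 − 440·283 = 0 → D_y = 124520/1176 = 105.884 ≈ 105.9 N.
ΣF_y = 0: C_y + 105.884 − 440 = 0 → C_y = 334.1 N.
ΣF_x = 0: no horizontal applied forces, so C_x = 0.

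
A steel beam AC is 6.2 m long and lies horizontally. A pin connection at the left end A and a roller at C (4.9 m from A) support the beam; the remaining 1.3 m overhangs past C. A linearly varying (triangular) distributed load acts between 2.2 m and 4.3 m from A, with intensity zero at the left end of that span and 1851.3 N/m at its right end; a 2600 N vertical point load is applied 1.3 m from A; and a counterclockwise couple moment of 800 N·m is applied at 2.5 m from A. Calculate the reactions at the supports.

A_x = 0, A_y = 2589 N, C_y = 1955 N

Resultant of the triangular load: ½ × 1851.3 × 2.1 = 1943.865 N, acting at 3.6 m from A (one-third of the span from the peak).
ΣM about A: C_y·4.9 − (½·1851.3·2.1)·3.6 − 2600·1.3 + 800 = 0 → C_y = 9577.914/4.9 = 1954.68 ≈ 1955 N.
ΣF_y = 0: A_y + 1954.68 − ½·1851.3·2.1 − 2600 = 0 → A_y = 2589 N.
ΣF_x = 0: no horizontal applied forces, so A_x = 0.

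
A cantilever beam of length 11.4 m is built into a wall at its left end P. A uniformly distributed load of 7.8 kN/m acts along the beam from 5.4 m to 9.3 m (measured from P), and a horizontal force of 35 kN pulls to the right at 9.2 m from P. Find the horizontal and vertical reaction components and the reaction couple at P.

Resultant of the distributed load: 7.8 × 3.9 = 30.42 kN at 7.35 m from P.
ΣF_x = 0: P_x + 35 = 0 → P_x = -35.00 kN.
ΣF_y = 0: P_y − 7.8·3.9 = 0 → P_y = 30.42 kN.
ΣM about P: M_P − (7.8·3.9)·7.35 = 0 → M_P = 223.6 kN·m.

P_x = -35.00 kN, P_y = 30.42 kN, M_P = 223.6 kN·m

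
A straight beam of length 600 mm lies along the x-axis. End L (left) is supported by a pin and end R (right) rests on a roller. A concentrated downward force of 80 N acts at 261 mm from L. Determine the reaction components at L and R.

L_x = 0, L_y = 45.20 N, R_y = 34.80 N

Taking moments about L: R_y·600 − 80·261 = 0 → R_y = 20880/600 = 34.80 N.
ΣF_y = 0: L_y + 34.8 − 80 = 0 → L_y = 45.20 N.
ΣF_x = 0: no horizontal applied forces, so L_x = 0.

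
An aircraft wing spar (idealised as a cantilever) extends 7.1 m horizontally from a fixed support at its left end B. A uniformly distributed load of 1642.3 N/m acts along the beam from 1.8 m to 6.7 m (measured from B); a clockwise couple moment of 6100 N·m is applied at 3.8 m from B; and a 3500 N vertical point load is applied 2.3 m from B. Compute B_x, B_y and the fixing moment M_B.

Resultant of the distributed load: 1642.3 × 4.9 = 8047.27 N at 4.25 m from B.
ΣF_x = 0: B_x = 0.
ΣF_y = 0: B_y − 1642.3·4.9 − 3500 = 0 → B_y = 11550 N.
ΣM about B: M_B − (1642.3·4.9)·4.25 − 6100 − 3500·2.3 = 0 → M_B = 48350 N·m.

B_x = 0, B_y = 11550 N, M_B = 48350 N·m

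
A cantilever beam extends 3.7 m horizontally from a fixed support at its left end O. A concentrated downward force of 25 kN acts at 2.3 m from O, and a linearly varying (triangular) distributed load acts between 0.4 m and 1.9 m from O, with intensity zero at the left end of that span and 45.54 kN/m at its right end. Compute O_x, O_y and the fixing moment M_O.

Resultant of the triangular load: ½ × 45.54 × 1.5 = 34.155 kN, acting at 1.4 m from O (one-third of the span from the peak).
ΣF_x = 0: O_x = 0.
ΣF_y = 0: O_y − 25 − ½·45.54·1.5 = 0 → O_y = 59.16 kN.
ΣM about O: M_O − 25·2.3 − (½·45.54·1.5)·1.4 = 0 → M_O = 105.3 kN·m.

O_x = 0, O_y = 59.16 kN, M_O = 105.3 kN·m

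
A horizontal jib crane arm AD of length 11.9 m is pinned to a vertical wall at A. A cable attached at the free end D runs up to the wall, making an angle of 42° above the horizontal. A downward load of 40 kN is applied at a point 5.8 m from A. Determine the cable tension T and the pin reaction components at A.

T = 29.14 kN, A_x = 21.65 kN, A_y = 20.50 kN

ΣM about A: T·sin42°·11.9 − 40·5.8 = 0 → T = 232/(11.9·0.669131) = 29.136 ≈ 29.14 kN.
ΣF_x = 0: A_x − T·cos42° = 0 → A_x = 29.136 × 0.743145 = 21.65 kN.
ΣF_y = 0: A_y + T·sin42° − 40 = 0 → A_y = 40 − 29.136 × 0.669131 = 20.50 kN.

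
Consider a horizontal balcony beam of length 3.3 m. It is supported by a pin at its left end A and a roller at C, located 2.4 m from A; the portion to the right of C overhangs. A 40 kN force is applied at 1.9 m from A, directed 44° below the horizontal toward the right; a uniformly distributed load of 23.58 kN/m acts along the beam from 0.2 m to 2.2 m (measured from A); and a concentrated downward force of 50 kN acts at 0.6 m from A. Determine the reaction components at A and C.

Resultant of the distributed load: 23.58 × 2 = 47.16 kN at 1.2 m from A.
Taking moments about A: C_y·2.4 − 40·sin44°·1.9 − (23.58·2)·1.2 − 50·0.6 = 0 → C_y = 139.386/2.4 = 58.0775 ≈ 58.08 kN.
ΣF_y = 0: A_y + 58.0775 − 40·sin44° − 23.58·2 − 50 = 0 → A_y = 66.87 kN.
ΣF_x = 0: A_x + 40·cos44° = 0 → A_x = -28.77 kN.

A_x = -28.77 kN, A_y = 66.87 kN, C_y = 58.08 kN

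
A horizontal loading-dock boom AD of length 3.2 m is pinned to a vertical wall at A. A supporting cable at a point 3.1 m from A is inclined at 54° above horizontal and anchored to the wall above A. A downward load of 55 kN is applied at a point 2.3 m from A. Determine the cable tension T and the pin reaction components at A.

ΣM about A: T·sin54°·3.1 − 55·2.3 = 0 → T = 126.5/(3.1·0.809017) = 50.4395 ≈ 50.44 kN.
ΣF_x = 0: A_x − T·cos54° = 0 → A_x = 50.4395 × 0.587785 = 29.65 kN.
ΣF_y = 0: A_y + T·sin54° − 55 = 0 → A_y = 55 − 50.4395 × 0.809017 = 14.19 kN.

T = 50.44 kN, A_x = 29.65 kN, A_y = 14.19 kN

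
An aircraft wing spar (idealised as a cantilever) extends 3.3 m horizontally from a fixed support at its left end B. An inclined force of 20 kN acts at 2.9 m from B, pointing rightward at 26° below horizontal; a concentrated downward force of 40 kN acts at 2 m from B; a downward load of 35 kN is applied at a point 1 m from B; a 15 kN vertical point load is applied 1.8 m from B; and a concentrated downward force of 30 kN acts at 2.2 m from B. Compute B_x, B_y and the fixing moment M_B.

B_x = -17.98 kN, B_y = 128.8 kN, M_B = 233.4 kN·m

ΣF_x = 0: B_x + 20·cos26° = 0 → B_x = -17.98 kN.
ΣF_y = 0: B_y − 20·sin26° − 40 − 35 − 15 − 30 = 0 → B_y = 128.8 kN.
ΣM about B: M_B − 20·sin26°·2.9 − 40·2 − 35·1 − 15·1.8 − 30·2.2 = 0 → M_B = 233.4 kN·m.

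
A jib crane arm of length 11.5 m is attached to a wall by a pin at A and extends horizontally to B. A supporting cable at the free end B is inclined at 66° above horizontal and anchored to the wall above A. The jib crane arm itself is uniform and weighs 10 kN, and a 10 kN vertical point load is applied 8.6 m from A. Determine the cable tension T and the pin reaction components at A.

T = 13.66 kN, A_x = 5.556 kN, A_y = 7.522 kN

ΣM about A: T·sin66°·11.5 − 10·5.75 − 10·8.6 = 0 → T = 143.5/(11.5·0.913545) = 13.6592 ≈ 13.66 kN.
ΣF_x = 0: A_x − T·cos66° = 0 → A_x = 13.6592 × 0.406737 = 5.556 kN.
ΣF_y = 0: A_y + T·sin66° − 10 − 10 = 0 → A_y = 20 − 13.6592 × 0.913545 = 7.522 kN.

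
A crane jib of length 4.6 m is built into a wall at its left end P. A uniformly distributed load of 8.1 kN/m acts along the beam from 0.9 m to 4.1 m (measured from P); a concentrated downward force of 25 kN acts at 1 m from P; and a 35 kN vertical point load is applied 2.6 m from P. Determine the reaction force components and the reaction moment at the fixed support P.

Resultant of the distributed load: 8.1 × 3.2 = 25.92 kN at 2.5 m from P.
ΣF_x = 0: P_x = 0.
ΣF_y = 0: P_y − 8.1·3.2 − 25 − 35 = 0 → P_y = 85.92 kN.
ΣM about P: M_P − (8.1·3.2)·2.5 − 25·1 − 35·2.6 = 0 → M_P = 180.8 kN·m.

P_x = 0, P_y = 85.92 kN, M_P = 180.8 kN·m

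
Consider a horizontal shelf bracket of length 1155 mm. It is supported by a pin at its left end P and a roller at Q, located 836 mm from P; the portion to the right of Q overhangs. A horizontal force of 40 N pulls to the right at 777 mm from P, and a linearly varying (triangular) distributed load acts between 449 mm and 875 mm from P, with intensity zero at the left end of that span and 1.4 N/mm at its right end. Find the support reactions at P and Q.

Resultant of the triangular load: ½ × 1.4 × 426 = 298.2 N, acting at 733 mm from P (one-third of the span from the peak).
Taking moments about P: Q_y·836 − (½·1.4·426)·733 = 0 → Q_y = 218580.6/836 = 261.46 ≈ 261.5 N.
ΣF_y = 0: P_y + 261.46 − ½·1.4·426 = 0 → P_y = 36.74 N.
ΣF_x = 0: P_x + 40 = 0 → P_x = -40.00 N.

P_x = -40.00 N, P_y = 36.74 N, Q_y = 261.5 N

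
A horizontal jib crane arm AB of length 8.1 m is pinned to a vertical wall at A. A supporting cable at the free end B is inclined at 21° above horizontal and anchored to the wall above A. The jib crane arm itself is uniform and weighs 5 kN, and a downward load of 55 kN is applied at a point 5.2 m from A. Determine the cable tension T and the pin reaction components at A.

T = 105.5 kN, A_x = 98.49 kN, A_y = 22.19 kN

ΣM about A: T·sin21°·8.1 − 5·4.05 − 55·5.2 = 0 → T = 306.25/(8.1·0.358368) = 105.502 ≈ 105.5 kN.
ΣF_x = 0: A_x − T·cos21° = 0 → A_x = 105.502 × 0.93358 = 98.49 kN.
ΣF_y = 0: A_y + T·sin21° − 5 − 55 = 0 → A_y = 60 − 105.502 × 0.358368 = 22.19 kN.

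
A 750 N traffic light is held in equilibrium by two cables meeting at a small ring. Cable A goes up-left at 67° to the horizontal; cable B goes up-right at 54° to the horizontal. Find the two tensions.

ΣF_x = 0: −T_A·cos67° + T_B·cos54° = 0 → T_B = 0.664752·T_A.
ΣF_y = 0: T_A·sin67° + T_B·sin54° = 750.
Substitute: T_A·(0.920505 + 0.664752·0.809017) = 750 → T_A = 514.297 ≈ 514.3 N.
Then T_B = 0.664752 × 514.297 = 341.9 N.

T_A = 514.3 N, T_B = 341.9 N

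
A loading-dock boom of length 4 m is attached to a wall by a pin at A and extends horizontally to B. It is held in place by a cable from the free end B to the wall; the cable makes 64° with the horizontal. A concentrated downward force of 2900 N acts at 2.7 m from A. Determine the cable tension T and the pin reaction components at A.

ΣM about A: T·sin64°·4 − 2900·2.7 = 0 → T = 7830/(4·0.898794) = 2177.92 ≈ 2178 N.
ΣF_x = 0: A_x − T·cos64° = 0 → A_x = 2177.92 × 0.438371 = 954.7 N.
ΣF_y = 0: A_y + T·sin64° − 2900 = 0 → A_y = 2900 − 2177.92 × 0.898794 = 942.5 N.

T = 2178 N, A_x = 954.7 N, A_y = 942.5 N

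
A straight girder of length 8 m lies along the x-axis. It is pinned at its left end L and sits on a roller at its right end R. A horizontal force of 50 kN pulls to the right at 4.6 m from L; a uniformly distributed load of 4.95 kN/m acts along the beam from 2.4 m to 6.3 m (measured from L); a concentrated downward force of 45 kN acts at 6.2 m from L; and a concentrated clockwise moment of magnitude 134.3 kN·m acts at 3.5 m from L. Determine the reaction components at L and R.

Resultant of the distributed load: 4.95 × 3.9 = 19.305 kN at 4.35 m from L.
ΣM about L: R_y·8 − (4.95·3.9)·4.35 − 45·6.2 − 134.3 = 0 → R_y = 497.27675/8 = 62.1596 ≈ 62.16 kN.
ΣF_y = 0: L_y + 62.1596 − 4.95·3.9 − 45 = 0 → L_y = 2.145 kN.
ΣF_x = 0: L_x + 50 = 0 → L_x = -50.00 kN.

L_x = -50.00 kN, L_y = 2.145 kN, R_y = 62.16 kN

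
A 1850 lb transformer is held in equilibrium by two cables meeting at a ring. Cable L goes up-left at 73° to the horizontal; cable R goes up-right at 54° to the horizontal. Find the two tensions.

ΣF_x = 0: −T_L·cos73° + T_R·cos54° = 0 → T_R = 0.497412·T_L.
ΣF_y = 0: T_L·sin73° + T_R·sin54° = 1850.
Substitute: T_L·(0.956305 + 0.497412·0.809017) = 1850 → T_L = 1361.58 ≈ 1362 lb.
Then T_R = 0.497412 × 1361.58 = 677.3 lb.

T_L = 1362 lb, T_R = 677.3 lb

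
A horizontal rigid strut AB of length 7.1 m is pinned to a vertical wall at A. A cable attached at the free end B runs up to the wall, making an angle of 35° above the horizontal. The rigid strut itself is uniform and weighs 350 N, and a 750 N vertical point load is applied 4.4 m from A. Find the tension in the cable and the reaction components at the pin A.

ΣM about A: T·sin35°·7.1 − 350·3.55 − 750·4.4 = 0 → T = 4542.5/(7.1·0.573576) = 1115.44 ≈ 1115 N.
ΣF_x = 0: A_x − T·cos35° = 0 → A_x = 1115.44 × 0.819152 = 913.7 N.
ΣF_y = 0: A_y + T·sin35° − 350 − 750 = 0 → A_y = 1100 − 1115.44 × 0.573576 = 460.2 N.

T = 1115 N, A_x = 913.7 N, A_y = 460.2 N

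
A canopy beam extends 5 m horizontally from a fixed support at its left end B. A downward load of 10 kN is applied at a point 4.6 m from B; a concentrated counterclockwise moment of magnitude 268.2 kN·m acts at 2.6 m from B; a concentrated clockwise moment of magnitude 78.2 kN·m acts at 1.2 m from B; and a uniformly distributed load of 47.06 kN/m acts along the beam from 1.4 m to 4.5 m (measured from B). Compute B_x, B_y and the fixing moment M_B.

Resultant of the distributed load: 47.06 × 3.1 = 145.886 kN at 2.95 m from B.
ΣF_x = 0: B_x = 0.
ΣF_y = 0: B_y − 10 − 47.06·3.1 = 0 → B_y = 155.9 kN.
ΣM about B: M_B − 10·4.6 + 268.2 − 78.2 − (47.06·3.1)·2.95 = 0 → M_B = 286.4 kN·m.

B_x = 0, B_y = 155.9 kN, M_B = 286.4 kN·m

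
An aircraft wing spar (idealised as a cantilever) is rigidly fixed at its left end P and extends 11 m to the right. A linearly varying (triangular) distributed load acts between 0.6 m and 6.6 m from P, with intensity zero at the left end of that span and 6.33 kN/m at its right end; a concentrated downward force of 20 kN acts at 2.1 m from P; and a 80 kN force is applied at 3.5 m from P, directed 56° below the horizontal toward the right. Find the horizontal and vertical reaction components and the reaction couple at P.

Resultant of the triangular load: ½ × 6.33 × 6 = 18.99 kN, acting at 4.6 m from P (one-third of the span from the peak).
ΣF_x = 0: P_x + 80·cos56° = 0 → P_x = -44.74 kN.
ΣF_y = 0: P_y − ½·6.33·6 − 20 − 80·sin56° = 0 → P_y = 105.3 kN.
ΣM about P: M_P − (½·6.33·6)·4.6 − 20·2.1 − 80·sin56°·3.5 = 0 → M_P = 361.5 kN·m.

P_x = -44.74 kN, P_y = 105.3 kN, M_P = 361.5 kN·m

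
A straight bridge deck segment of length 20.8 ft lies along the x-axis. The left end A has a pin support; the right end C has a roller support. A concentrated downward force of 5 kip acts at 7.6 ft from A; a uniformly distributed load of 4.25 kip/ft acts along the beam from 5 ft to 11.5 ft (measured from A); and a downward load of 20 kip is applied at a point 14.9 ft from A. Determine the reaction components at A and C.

Resultant of the distributed load: 4.25 × 6.5 = 27.625 kip at 8.25 ft from A.
ΣM about A: C_y·20.8 − 5·7.6 − (4.25·6.5)·8.25 − 20·14.9 = 0 → C_y = 563.90625/20.8 = 27.1109 ≈ 27.11 kip.
ΣF_y = 0: A_y + 27.1109 − 5 − 4.25·6.5 − 20 = 0 → A_y = 25.51 kip.
ΣF_x = 0: no horizontal applied forces, so A_x = 0.

A_x = 0, A_y = 25.51 kip, C_y = 27.11 kip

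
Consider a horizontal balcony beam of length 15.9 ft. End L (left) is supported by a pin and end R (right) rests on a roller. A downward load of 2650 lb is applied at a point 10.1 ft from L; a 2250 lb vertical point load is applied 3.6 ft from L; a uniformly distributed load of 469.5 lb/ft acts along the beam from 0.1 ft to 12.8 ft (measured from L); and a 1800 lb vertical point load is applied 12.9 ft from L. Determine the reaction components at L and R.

Resultant of the distributed load: 469.5 × 12.7 = 5962.65 lb at 6.45 ft from L.
ΣM about L: R_y·15.9 − 2650·10.1 − 2250·3.6 − (469.5·12.7)·6.45 − 1800·12.9 = 0 → R_y = 96544.0925/15.9 = 6071.96 ≈ 6072 lb.
ΣF_y = 0: L_y + 6071.96 − 2650 − 2250 − 469.5·12.7 − 1800 = 0 → L_y = 6591 lb.
ΣF_x = 0: no horizontal applied forces, so L_x = 0.

L_x = 0, L_y = 6591 lb, R_y = 6072 lb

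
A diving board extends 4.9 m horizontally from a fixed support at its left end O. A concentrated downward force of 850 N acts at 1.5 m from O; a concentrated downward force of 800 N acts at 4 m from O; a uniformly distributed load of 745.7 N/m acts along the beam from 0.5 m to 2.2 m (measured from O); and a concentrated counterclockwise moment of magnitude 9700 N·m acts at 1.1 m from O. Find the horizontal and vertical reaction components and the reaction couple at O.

Resultant of the distributed load: 745.7 × 1.7 = 1267.69 N at 1.35 m from O.
ΣF_x = 0: O_x = 0.
ΣF_y = 0: O_y − 850 − 800 − 745.7·1.7 = 0 → O_y = 2918 N.
ΣM about O: M_O − 850·1.5 − 800·4 − (745.7·1.7)·1.35 + 9700 = 0 → M_O = -3514 N·m.

O_x = 0, O_y = 2918 N, M_O = -3514 N·m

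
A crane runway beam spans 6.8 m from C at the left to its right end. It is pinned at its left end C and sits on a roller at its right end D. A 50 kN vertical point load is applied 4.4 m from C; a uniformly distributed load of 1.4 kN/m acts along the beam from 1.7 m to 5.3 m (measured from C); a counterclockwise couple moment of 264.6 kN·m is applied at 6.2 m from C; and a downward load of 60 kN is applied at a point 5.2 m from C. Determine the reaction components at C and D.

Resultant of the distributed load: 1.4 × 3.6 = 5.04 kN at 3.5 m from C.
Moments about C: D_y·6.8 − 50·4.4 − (1.4·3.6)·3.5 + 264.6 − 60·5.2 = 0 → D_y = 285.04/6.8 = 41.9176 ≈ 41.92 kN.
ΣF_y = 0: C_y + 41.9176 − 50 − 1.4·3.6 − 60 = 0 → C_y = 73.12 kN.
ΣF_x = 0: no horizontal applied forces, so C_x = 0.

C_x = 0, C_y = 73.12 kN, D_y = 41.92 kN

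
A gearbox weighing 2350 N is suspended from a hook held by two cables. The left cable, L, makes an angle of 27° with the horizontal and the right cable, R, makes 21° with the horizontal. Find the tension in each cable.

T_L = 2952 N, T_R = 2818 N

ΣF_x = 0: −T_L·cos27° + T_R·cos21° = 0 → T_R = 0.954397·T_L.
ΣF_y = 0: T_L·sin27° + T_R·sin21° = 2350.
Substitute: T_L·(0.45399 + 0.954397·0.358368) = 2350 → T_L = 2952.2 ≈ 2952 N.
Then T_R = 0.954397 × 2952.2 = 2818 N.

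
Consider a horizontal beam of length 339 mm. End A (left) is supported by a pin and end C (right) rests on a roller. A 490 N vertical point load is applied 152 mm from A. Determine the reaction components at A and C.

ΣM about A: C_y·339 − 490·152 = 0 → C_y = 74480/339 = 219.705 ≈ 219.7 N.
ΣF_y = 0: A_y + 219.705 − 490 = 0 → A_y = 270.3 N.
ΣF_x = 0: no horizontal applied forces, so A_x = 0.

A_x = 0, A_y = 270.3 N, C_y = 219.7 N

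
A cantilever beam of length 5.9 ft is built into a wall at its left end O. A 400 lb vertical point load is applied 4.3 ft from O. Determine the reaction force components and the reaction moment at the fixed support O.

O_x = 0, O_y = 400.0 lb, M_O = 1720 lb·ft

ΣF_x = 0: O_x = 0.
ΣF_y = 0: O_y − 400 = 0 → O_y = 400.0 lb.
ΣM about O: M_O − 400·4.3 = 0 → M_O = 1720 lb·ft.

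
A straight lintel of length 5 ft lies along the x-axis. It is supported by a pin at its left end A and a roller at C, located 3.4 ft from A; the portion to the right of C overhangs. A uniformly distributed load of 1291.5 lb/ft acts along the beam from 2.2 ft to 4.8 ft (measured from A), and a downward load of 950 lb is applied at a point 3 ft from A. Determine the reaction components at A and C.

Resultant of the distributed load: 1291.5 × 2.6 = 3357.9 lb at 3.5 ft from A.
Moments about A: C_y·3.4 − (1291.5·2.6)·3.5 − 950·3 = 0 → C_y = 14602.65/3.4 = 4294.9 ≈ 4295 lb.
ΣF_y = 0: A_y + 4294.9 − 1291.5·2.6 − 950 = 0 → A_y = 13.00 lb.
ΣF_x = 0: no horizontal applied forces, so A_x = 0.

A_x = 0, A_y = 13.00 lb, C_y = 4295 lb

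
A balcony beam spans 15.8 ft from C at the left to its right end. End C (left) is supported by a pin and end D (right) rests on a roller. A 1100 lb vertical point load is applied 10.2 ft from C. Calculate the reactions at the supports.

Moments about C: D_y·15.8 − 1100·10.2 = 0 → D_y = 11220/15.8 = 710.127 ≈ 710.1 lb.
ΣF_y = 0: C_y + 710.127 − 1100 = 0 → C_y = 389.9 lb.
ΣF_x = 0: no horizontal applied forces, so C_x = 0.

C_x = 0, C_y = 389.9 lb, D_y = 710.1 lb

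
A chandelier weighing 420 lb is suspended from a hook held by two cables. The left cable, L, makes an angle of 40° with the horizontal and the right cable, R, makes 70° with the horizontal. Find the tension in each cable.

ΣF_x = 0: −T_L·cos40° + T_R·cos70° = 0 → T_R = 2.23976·T_L.
ΣF_y = 0: T_L·sin40° + T_R·sin70° = 420.
Substitute: T_L·(0.642788 + 2.23976·0.939693) = 420 → T_L = 152.868 ≈ 152.9 lb.
Then T_R = 2.23976 × 152.868 = 342.4 lb.

T_L = 152.9 lb, T_R = 342.4 lb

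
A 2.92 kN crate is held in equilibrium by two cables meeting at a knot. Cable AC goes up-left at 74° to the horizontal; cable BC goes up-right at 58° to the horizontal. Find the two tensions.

T_AC = 2.082 kN, T_BC = 1.083 kN

ΣF_x = 0: −T_AC·cos74° + T_BC·cos58° = 0 → T_BC = 0.52015·T_AC.
ΣF_y = 0: T_AC·sin74° + T_BC·sin58° = 2.92.
Substitute: T_AC·(0.961262 + 0.52015·0.848048) = 2.92 → T_AC = 2.08218 ≈ 2.082 kN.
Then T_BC = 0.52015 × 2.08218 = 1.083 kN.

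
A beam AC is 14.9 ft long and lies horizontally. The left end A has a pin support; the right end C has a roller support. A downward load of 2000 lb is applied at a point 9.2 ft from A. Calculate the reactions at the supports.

Taking moments about A: C_y·14.9 − 2000·9.2 = 0 → C_y = 18400/14.9 = 1234.9 ≈ 1235 lb.
ΣF_y = 0: A_y + 1234.9 − 2000 = 0 → A_y = 765.1 lb.
ΣF_x = 0: no horizontal applied forces, so A_x = 0.

A_x = 0, A_y = 765.1 lb, C_y = 1235 lb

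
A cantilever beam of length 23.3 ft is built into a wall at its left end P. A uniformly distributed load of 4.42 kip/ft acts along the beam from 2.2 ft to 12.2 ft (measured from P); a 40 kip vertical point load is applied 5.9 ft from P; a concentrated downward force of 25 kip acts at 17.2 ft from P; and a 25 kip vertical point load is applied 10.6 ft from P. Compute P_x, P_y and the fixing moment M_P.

P_x = 0, P_y = 134.2 kip, M_P = 1249 kip·ft

Resultant of the distributed load: 4.42 × 10 = 44.2 kip at 7.2 ft from P.
ΣF_x = 0: P_x = 0.
ΣF_y = 0: P_y − 4.42·10 − 40 − 25 − 25 = 0 → P_y = 134.2 kip.
ΣM about P: M_P − (4.42·10)·7.2 − 40·5.9 − 25·17.2 − 25·10.6 = 0 → M_P = 1249 kip·ft.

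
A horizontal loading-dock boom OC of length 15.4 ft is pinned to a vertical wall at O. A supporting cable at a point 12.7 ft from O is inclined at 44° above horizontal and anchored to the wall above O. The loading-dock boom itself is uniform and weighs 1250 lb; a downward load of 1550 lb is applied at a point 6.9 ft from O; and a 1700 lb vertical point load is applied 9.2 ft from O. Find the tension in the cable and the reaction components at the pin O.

T = 4076 lb, O_x = 2932 lb, O_y = 1669 lb

ΣM about O: T·sin44°·12.7 − 1250·7.7 − 1550·6.9 − 1700·9.2 = 0 → T = 35960/(12.7·0.694658) = 4076.1 ≈ 4076 lb.
ΣF_x = 0: O_x − T·cos44° = 0 → O_x = 4076.1 × 0.71934 = 2932 lb.
ΣF_y = 0: O_y + T·sin44° − 1250 − 1550 − 1700 = 0 → O_y = 4500 − 4076.1 × 0.694658 = 1669 lb.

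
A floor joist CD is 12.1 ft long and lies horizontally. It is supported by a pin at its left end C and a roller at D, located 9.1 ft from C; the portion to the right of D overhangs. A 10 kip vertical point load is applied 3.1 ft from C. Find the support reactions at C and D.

ΣM about C: D_y·9.1 − 10·3.1 = 0 → D_y = 31/9.1 = 3.40659 ≈ 3.407 kip.
ΣF_y = 0: C_y + 3.40659 − 10 = 0 → C_y = 6.593 kip.
ΣF_x = 0: no horizontal applied forces, so C_x = 0.

C_x = 0, C_y = 6.593 kip, D_y = 3.407 kip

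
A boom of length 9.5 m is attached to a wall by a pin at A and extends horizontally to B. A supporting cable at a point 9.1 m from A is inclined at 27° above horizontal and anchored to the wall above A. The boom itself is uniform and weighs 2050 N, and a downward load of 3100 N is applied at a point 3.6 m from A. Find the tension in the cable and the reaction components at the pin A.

T = 5058 N, A_x = 4507 N, A_y = 2854 N

ΣM about A: T·sin27°·9.1 − 2050·4.75 − 3100·3.6 = 0 → T = 20897.5/(9.1·0.45399) = 5058.32 ≈ 5058 N.
ΣF_x = 0: A_x − T·cos27° = 0 → A_x = 5058.32 × 0.891007 = 4507 N.
ΣF_y = 0: A_y + T·sin27° − 2050 − 3100 = 0 → A_y = 5150 − 5058.32 × 0.45399 = 2854 N.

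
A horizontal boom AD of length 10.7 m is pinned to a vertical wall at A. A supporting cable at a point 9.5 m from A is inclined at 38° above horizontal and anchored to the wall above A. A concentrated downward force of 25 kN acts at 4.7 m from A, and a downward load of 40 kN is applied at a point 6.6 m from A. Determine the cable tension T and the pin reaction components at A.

ΣM about A: T·sin38°·9.5 − 25·4.7 − 40·6.6 = 0 → T = 381.5/(9.5·0.615661) = 65.2273 ≈ 65.23 kN.
ΣF_x = 0: A_x − T·cos38° = 0 → A_x = 65.2273 × 0.788011 = 51.40 kN.
ΣF_y = 0: A_y + T·sin38° − 25 − 40 = 0 → A_y = 65 − 65.2273 × 0.615661 = 24.84 kN.

T = 65.23 kN, A_x = 51.40 kN, A_y = 24.84 kN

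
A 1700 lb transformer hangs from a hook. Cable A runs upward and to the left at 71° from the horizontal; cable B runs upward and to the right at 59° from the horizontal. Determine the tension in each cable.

ΣF_x = 0: −T_A·cos71° + T_B·cos59° = 0 → T_B = 0.632124·T_A.
ΣF_y = 0: T_A·sin71° + T_B·sin59° = 1700.
Substitute: T_A·(0.945519 + 0.632124·0.857167) = 1700 → T_A = 1142.97 ≈ 1143 lb.
Then T_B = 0.632124 × 1142.97 = 722.5 lb.

T_A = 1143 lb, T_B = 722.5 lb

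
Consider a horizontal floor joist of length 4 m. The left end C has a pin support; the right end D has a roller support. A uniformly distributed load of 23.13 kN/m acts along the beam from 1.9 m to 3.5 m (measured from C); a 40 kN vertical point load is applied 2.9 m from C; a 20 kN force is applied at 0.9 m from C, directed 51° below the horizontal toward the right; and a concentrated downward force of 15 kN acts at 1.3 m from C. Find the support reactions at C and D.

C_x = -12.59 kN, C_y = 45.20 kN, D_y = 62.35 kN

Resultant of the distributed load: 23.13 × 1.6 = 37.008 kN at 2.7 m from C.
Moments about C: D_y·4 − (23.13·1.6)·2.7 − 40·2.9 − 20·sin51°·0.9 − 15·1.3 = 0 → D_y = 249.41/4 = 62.3525 ≈ 62.35 kN.
ΣF_y = 0: C_y + 62.3525 − 23.13·1.6 − 40 − 20·sin51° − 15 = 0 → C_y = 45.20 kN.
ΣF_x = 0: C_x + 20·cos51° = 0 → C_x = -12.59 kN.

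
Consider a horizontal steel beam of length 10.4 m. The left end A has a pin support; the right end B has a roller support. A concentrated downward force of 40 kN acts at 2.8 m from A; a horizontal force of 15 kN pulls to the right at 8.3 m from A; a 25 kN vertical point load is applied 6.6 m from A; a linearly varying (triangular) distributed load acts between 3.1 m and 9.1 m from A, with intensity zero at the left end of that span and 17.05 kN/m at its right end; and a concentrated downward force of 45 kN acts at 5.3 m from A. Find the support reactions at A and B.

Resultant of the triangular load: ½ × 17.05 × 6 = 51.15 kN, acting at 7.1 m from A (one-third of the span from the peak).
ΣM about A: B_y·10.4 − 40·2.8 − 25·6.6 − (½·17.05·6)·7.1 − 45·5.3 = 0 → B_y = 878.665/10.4 = 84.487 ≈ 84.49 kN.
ΣF_y = 0: A_y + 84.487 − 40 − 25 − ½·17.05·6 − 45 = 0 → A_y = 76.66 kN.
ΣF_x = 0: A_x + 15 = 0 → A_x = -15.00 kN.

A_x = -15.00 kN, A_y = 76.66 kN, B_y = 84.49 kN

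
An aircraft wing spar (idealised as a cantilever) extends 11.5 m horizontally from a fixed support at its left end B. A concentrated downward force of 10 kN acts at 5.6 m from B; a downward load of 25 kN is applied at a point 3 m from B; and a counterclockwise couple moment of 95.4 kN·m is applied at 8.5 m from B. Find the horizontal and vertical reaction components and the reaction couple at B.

B_x = 0, B_y = 35.00 kN, M_B = 35.60 kN·m

ΣF_x = 0: B_x = 0.
ΣF_y = 0: B_y − 10 − 25 = 0 → B_y = 35.00 kN.
ΣM about B: M_B − 10·5.6 − 25·3 + 95.4 = 0 → M_B = 35.60 kN·m.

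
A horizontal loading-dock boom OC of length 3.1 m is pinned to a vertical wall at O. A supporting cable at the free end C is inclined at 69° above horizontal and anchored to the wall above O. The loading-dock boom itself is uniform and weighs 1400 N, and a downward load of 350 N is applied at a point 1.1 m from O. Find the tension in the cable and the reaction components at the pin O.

ΣM about O: T·sin69°·3.1 − 1400·1.55 − 350·1.1 = 0 → T = 2555/(3.1·0.93358) = 882.831 ≈ 882.8 N.
ΣF_x = 0: O_x − T·cos69° = 0 → O_x = 882.831 × 0.358368 = 316.4 N.
ΣF_y = 0: O_y + T·sin69° − 1400 − 350 = 0 → O_y = 1750 − 882.831 × 0.93358 = 925.8 N.

T = 882.8 N, O_x = 316.4 N, O_y = 925.8 N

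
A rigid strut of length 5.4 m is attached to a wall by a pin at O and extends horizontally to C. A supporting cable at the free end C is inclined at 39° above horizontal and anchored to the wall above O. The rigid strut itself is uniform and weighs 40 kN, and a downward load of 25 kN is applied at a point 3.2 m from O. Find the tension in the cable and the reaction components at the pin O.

ΣM about O: T·sin39°·5.4 − 40·2.7 − 25·3.2 = 0 → T = 188/(5.4·0.62932) = 55.3213 ≈ 55.32 kN.
ΣF_x = 0: O_x − T·cos39° = 0 → O_x = 55.3213 × 0.777146 = 42.99 kN.
ΣF_y = 0: O_y + T·sin39° − 40 − 25 = 0 → O_y = 65 − 55.3213 × 0.62932 = 30.19 kN.

T = 55.32 kN, O_x = 42.99 kN, O_y = 30.19 kN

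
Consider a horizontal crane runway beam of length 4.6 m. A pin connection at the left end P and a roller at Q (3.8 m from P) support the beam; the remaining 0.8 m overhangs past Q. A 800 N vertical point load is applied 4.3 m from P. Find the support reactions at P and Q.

P_x = 0, P_y = -105.3 N, Q_y = 905.3 N

Taking moments about P: Q_y·3.8 − 800·4.3 = 0 → Q_y = 3440/3.8 = 905.263 ≈ 905.3 N.
ΣF_y = 0: P_y + 905.263 − 800 = 0 → P_y = -105.3 N.
ΣF_x = 0: no horizontal applied forces, so P_x = 0.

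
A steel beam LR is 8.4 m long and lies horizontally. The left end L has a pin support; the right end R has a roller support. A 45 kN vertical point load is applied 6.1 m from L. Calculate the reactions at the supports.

Taking moments about L: R_y·8.4 − 45·6.1 = 0 → R_y = 274.5/8.4 = 32.6786 ≈ 32.68 kN.
ΣF_y = 0: L_y + 32.6786 − 45 = 0 → L_y = 12.32 kN.
ΣF_x = 0: no horizontal applied forces, so L_x = 0.

L_x = 0, L_y = 12.32 kN, R_y = 32.68 kN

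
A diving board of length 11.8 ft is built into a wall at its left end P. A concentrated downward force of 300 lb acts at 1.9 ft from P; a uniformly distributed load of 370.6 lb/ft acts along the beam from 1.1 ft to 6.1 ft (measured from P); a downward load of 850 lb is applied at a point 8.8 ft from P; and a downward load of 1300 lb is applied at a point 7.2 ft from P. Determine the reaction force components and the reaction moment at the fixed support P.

Resultant of the distributed load: 370.6 × 5 = 1853 lb at 3.6 ft from P.
ΣF_x = 0: P_x = 0.
ΣF_y = 0: P_y − 300 − 370.6·5 − 850 − 1300 = 0 → P_y = 4303 lb.
ΣM about P: M_P − 300·1.9 − (370.6·5)·3.6 − 850·8.8 − 1300·7.2 = 0 → M_P = 24080 lb·ft.

P_x = 0, P_y = 4303 lb, M_P = 24080 lb·ft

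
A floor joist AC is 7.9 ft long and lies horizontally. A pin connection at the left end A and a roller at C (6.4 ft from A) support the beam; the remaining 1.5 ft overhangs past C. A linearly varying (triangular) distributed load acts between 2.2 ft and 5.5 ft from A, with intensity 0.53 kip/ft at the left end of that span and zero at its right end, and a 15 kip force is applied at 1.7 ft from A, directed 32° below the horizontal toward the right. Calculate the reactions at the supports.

Resultant of the triangular load: ½ × 0.53 × 3.3 = 0.8745 kip, acting at 3.3 ft from A (one-third of the span from the peak).
ΣM about A: C_y·6.4 − (½·0.53·3.3)·3.3 − 15·sin32°·1.7 = 0 → C_y = 16.3988/6.4 = 2.56231 ≈ 2.562 kip.
ΣF_y = 0: A_y + 2.56231 − ½·0.53·3.3 − 15·sin32° = 0 → A_y = 6.261 kip.
ΣF_x = 0: A_x + 15·cos32° = 0 → A_x = -12.72 kip.

A_x = -12.72 kip, A_y = 6.261 kip, C_y = 2.562 kip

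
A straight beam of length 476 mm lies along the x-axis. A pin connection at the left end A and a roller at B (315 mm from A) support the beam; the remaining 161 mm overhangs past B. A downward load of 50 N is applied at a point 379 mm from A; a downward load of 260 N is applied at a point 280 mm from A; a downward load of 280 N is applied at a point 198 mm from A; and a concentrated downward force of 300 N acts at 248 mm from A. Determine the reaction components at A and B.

A_x = 0, A_y = 186.5 N, B_y = 703.5 N

ΣM about A: B_y·315 − 50·379 − 260·280 − 280·198 − 300·248 = 0 → B_y = 221590/315 = 703.46 ≈ 703.5 N.
ΣF_y = 0: A_y + 703.46 − 50 − 260 − 280 − 300 = 0 → A_y = 186.5 N.
ΣF_x = 0: no horizontal applied forces, so A_x = 0.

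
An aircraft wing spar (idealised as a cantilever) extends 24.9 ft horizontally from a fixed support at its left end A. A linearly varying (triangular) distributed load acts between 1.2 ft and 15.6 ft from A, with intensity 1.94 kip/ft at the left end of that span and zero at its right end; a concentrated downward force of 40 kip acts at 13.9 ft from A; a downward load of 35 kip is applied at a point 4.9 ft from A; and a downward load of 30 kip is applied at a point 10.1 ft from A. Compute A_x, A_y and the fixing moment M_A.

A_x = 0, A_y = 119.0 kip, M_A = 1114 kip·ft

Resultant of the triangular load: ½ × 1.94 × 14.4 = 13.968 kip, acting at 6 ft from A (one-third of the span from the peak).
ΣF_x = 0: A_x = 0.
ΣF_y = 0: A_y − ½·1.94·14.4 − 40 − 35 − 30 = 0 → A_y = 119.0 kip.
ΣM about A: M_A − (½·1.94·14.4)·6 − 40·13.9 − 35·4.9 − 30·10.1 = 0 → M_A = 1114 kip·ft.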